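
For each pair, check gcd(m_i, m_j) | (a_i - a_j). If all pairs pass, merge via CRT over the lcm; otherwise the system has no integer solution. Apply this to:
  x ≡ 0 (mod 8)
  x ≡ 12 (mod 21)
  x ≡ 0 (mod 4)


Moduli 8, 21, 4 are not pairwise coprime, so CRT works modulo lcm(m_i) when all pairwise compatibility conditions hold.
Pairwise compatibility: gcd(m_i, m_j) must divide a_i - a_j for every pair.
Merge one congruence at a time:
  Start: x ≡ 0 (mod 8).
  Combine with x ≡ 12 (mod 21): gcd(8, 21) = 1; 12 - 0 = 12, which IS divisible by 1, so compatible.
    Write x = 0 + 8·t and substitute into x ≡ 12 (mod 21): 8·t ≡ 12 − 0 = 12 (mod 21).
    The inverse of 8 mod 21 is 8 (since 8·8 = 64 = 3·21 + 1), so t ≡ 8·12 = 96 ≡ 12 (mod 21).
    Then x = 0 + 8·12 = 96, valid modulo lcm(8, 21) = 168: x ≡ 96 (mod 168).
  Combine with x ≡ 0 (mod 4): gcd(168, 4) = 4; 0 - 96 = -96, which IS divisible by 4, so compatible.
    Write x = 96 + 168·t and substitute into x ≡ 0 (mod 4): 168·t ≡ 0 − 96 = -96 (mod 4).
    Divide the congruence (and modulus) by g = 4: 42·t ≡ -24 (mod 1).
    Modulo 1 every t works; take t = 0.
    Then x = 96 + 168·0 = 96, valid modulo lcm(168, 4) = 168: x ≡ 96 (mod 168).
Verify: 96 mod 8 = 0, 96 mod 21 = 12, 96 mod 4 = 0.

x ≡ 96 (mod 168).


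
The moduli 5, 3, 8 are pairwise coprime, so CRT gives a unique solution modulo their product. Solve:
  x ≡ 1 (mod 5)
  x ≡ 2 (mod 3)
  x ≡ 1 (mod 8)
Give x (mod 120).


Moduli 5, 3, 8 are pairwise coprime; by CRT there is a unique solution modulo M = 5 · 3 · 8 = 120.
Solve pairwise, accumulating the modulus:
  Start with x ≡ 1 (mod 5).
  Combine with x ≡ 2 (mod 3): since gcd(5, 3) = 1, we get a unique residue mod 15.
    Write x = 1 + 5·t and substitute into x ≡ 2 (mod 3): 5·t ≡ 2 − 1 = 1 (mod 3).
    Reduce coefficients mod 3: 2·t ≡ 1 (mod 3).
    The inverse of 2 mod 3 is 2 (since 2·2 = 4 = 1·3 + 1), so t ≡ 2·1 = 2 ≡ 2 (mod 3).
    Then x = 1 + 5·2 = 11, valid modulo lcm(5, 3) = 15: x ≡ 11 (mod 15).
  Combine with x ≡ 1 (mod 8): since gcd(15, 8) = 1, we get a unique residue mod 120.
    Write x = 11 + 15·t and substitute into x ≡ 1 (mod 8): 15·t ≡ 1 − 11 = -10 (mod 8).
    Reduce coefficients mod 8: 7·t ≡ 6 (mod 8).
    The inverse of 7 mod 8 is 7 (since 7·7 = 49 = 6·8 + 1), so t ≡ 7·6 = 42 ≡ 2 (mod 8).
    Then x = 11 + 15·2 = 41, valid modulo lcm(15, 8) = 120: x ≡ 41 (mod 120).
Verify: 41 mod 5 = 1 ✓, 41 mod 3 = 2 ✓, 41 mod 8 = 1 ✓.

x ≡ 41 (mod 120).


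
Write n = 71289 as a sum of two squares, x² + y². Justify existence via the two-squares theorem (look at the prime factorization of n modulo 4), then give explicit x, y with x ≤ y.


Step 1: Factor n = 71289 = 3^2 · 89^2.
Step 2: Check the mod-4 condition on each prime factor: 3 ≡ 3 (mod 4), exponent 2 (must be even); 89 ≡ 1 (mod 4), exponent 2.
All primes ≡ 3 (mod 4) appear to even exponent (or don't appear), so by the two-squares theorem n IS expressible as a sum of two squares.
Step 3: Build a representation. Group n = k² · m with k = 3 and m = 89 · 89 = 7921 (a product of primes ≡ 1 (mod 4)); a representation of m scales to one of n via (k·x)² + (k·y)² = k²(x² + y²). Each prime p ≡ 1 (mod 4) is itself a sum of two squares; find a² by testing p − a² for a perfect square:
  89: 89 − 1² = 88, 89 − 2² = 85, 89 − 3² = 80, 89 − 4² = 73, 89 − 5² = 64 = 8² ⇒ 89 = 5² + 8².
  Combine using the Brahmagupta–Fibonacci identity (a² + b²)(c² + d²) = (ac − bd)² + (ad + bc)² = (ac + bd)² + (ad − bc)²:
  89 · 89 = 7921: from (5² + 8²)(5² + 8²), take (5·5 − 8·8, 5·8 + 8·5) = (25 − 64, 40 + 40) = (-39, 80); dropping signs (only squares matter) gives (39, 80); check 39² + 80² = 1521 + 6400 = 7921 ✓.
  Scale by k = 3: (3·39, 3·80) = (117, 240).
Step 4: Order so x ≤ y and verify: 117² + 240² = 13689 + 57600 = 71289 = n. ✓

n = 71289 = 117² + 240² (one valid representation with x ≤ y).


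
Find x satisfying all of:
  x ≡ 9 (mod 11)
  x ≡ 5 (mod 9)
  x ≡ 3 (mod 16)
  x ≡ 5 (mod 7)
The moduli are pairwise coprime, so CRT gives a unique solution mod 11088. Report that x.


Product of moduli M = 11 · 9 · 16 · 7 = 11088.
Merge one congruence at a time:
  Start: x ≡ 9 (mod 11).
  Combine with x ≡ 5 (mod 9); new modulus lcm = 99.
    Write x = 9 + 11·t and substitute into x ≡ 5 (mod 9): 11·t ≡ 5 − 9 = -4 (mod 9).
    Reduce coefficients mod 9: 2·t ≡ 5 (mod 9).
    The inverse of 2 mod 9 is 5 (since 2·5 = 10 = 1·9 + 1), so t ≡ 5·5 = 25 ≡ 7 (mod 9).
    Then x = 9 + 11·7 = 86, valid modulo lcm(11, 9) = 99: x ≡ 86 (mod 99).
  Combine with x ≡ 3 (mod 16); new modulus lcm = 1584.
    Write x = 86 + 99·t and substitute into x ≡ 3 (mod 16): 99·t ≡ 3 − 86 = -83 (mod 16).
    Reduce coefficients mod 16: 3·t ≡ 13 (mod 16).
    The inverse of 3 mod 16 is 11 (since 3·11 = 33 = 2·16 + 1), so t ≡ 11·13 = 143 ≡ 15 (mod 16).
    Then x = 86 + 99·15 = 1571, valid modulo lcm(99, 16) = 1584: x ≡ 1571 (mod 1584).
  Combine with x ≡ 5 (mod 7); new modulus lcm = 11088.
    Write x = 1571 + 1584·t and substitute into x ≡ 5 (mod 7): 1584·t ≡ 5 − 1571 = -1566 (mod 7).
    Reduce coefficients mod 7: 2·t ≡ 2 (mod 7).
    The inverse of 2 mod 7 is 4 (since 2·4 = 8 = 1·7 + 1), so t ≡ 4·2 = 8 ≡ 1 (mod 7).
    Then x = 1571 + 1584·1 = 3155, valid modulo lcm(1584, 7) = 11088: x ≡ 3155 (mod 11088).
Verify against each original: 3155 mod 11 = 9, 3155 mod 9 = 5, 3155 mod 16 = 3, 3155 mod 7 = 5.

x ≡ 3155 (mod 11088).


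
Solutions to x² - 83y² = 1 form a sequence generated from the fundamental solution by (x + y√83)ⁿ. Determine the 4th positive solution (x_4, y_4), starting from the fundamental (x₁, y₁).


Step 1: Find the fundamental solution (x₁, y₁) of x² - 83y² = 1.
  Expand √83 as a continued fraction. a₀ = ⌊√83⌋ = 9; iterate m_{k+1} = d_k·a_k − m_k, d_{k+1} = (83 − m_{k+1}²)/d_k, a_{k+1} = ⌊(a₀ + m_{k+1})/d_{k+1}⌋ (starting m₀ = 0, d₀ = 1), with convergents p_k = a_k·p_{k-1} + p_{k-2}, q_k = a_k·q_{k-1} + q_{k-2} (p₋₁ = 1, q₋₁ = 0):
  k = 0: a₀ = 9; p₀/q₀ = 9/1; p₀² − 83·q₀² = 81 − 83 = -2.
  k = 1: m = 9, d = 2, a = ⌊(9 + 9)/2⌋ = 9; p/q = (9·9 + 1)/(9·1 + 0) = 82/9; p² − 83·q² = 6724 − 6723 = 1.
  The first convergent with p² − 83·q² = 1 gives the fundamental solution (x₁, y₁) = (82, 9).
Step 2: Apply the recurrence (x_{n+1}, y_{n+1}) = (x₁x_n + 83y₁y_n, x₁y_n + y₁x_n) repeatedly.
  From (x_1, y_1) = (82, 9): x_2 = 82·82 + 83·9·9 = 13447; y_2 = 82·9 + 9·82 = 1476.
  From (x_2, y_2) = (13447, 1476): x_3 = 82·13447 + 83·9·1476 = 2205226; y_3 = 82·1476 + 9·13447 = 242055.
  From (x_3, y_3) = (2205226, 242055): x_4 = 82·2205226 + 83·9·242055 = 361643617; y_4 = 82·242055 + 9·2205226 = 39695544.
Step 3: Verify x_4² - 83·y_4² = 130786105716842689 - 130786105716842688 = 1 (should be 1). ✓

(x_1, y_1) = (82, 9); (x_4, y_4) = (361643617, 39695544).


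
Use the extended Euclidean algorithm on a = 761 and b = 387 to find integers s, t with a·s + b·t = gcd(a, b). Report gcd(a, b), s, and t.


Euclidean algorithm on (761, 387) — divide until remainder is 0:
  761 = 1 · 387 + 374
  387 = 1 · 374 + 13
  374 = 28 · 13 + 10
  13 = 1 · 10 + 3
  10 = 3 · 3 + 1
  3 = 3 · 1 + 0
gcd(761, 387) = 1.
Track Bezout coefficients alongside the remainders: start with r₀ = 761 = a·1 + b·0 (s = 1, t = 0) and r₁ = 387 = a·0 + b·1 (s = 0, t = 1); each new remainder r_{k+1} = r_{k-1} − q_k·r_k inherits s_{k+1} = s_{k-1} − q_k·s_k, t_{k+1} = t_{k-1} − q_k·t_k, so r_k = a·s_k + b·t_k at every step:
  q = 1: r = 374, s = 1 − 1·0 = 1, t = 0 − 1·1 = -1  (check: 761·1 + 387·(-1) = 374)
  q = 1: r = 13, s = 0 − 1·1 = -1, t = 1 − 1·(-1) = 2  (check: 761·(-1) + 387·2 = 13)
  q = 28: r = 10, s = 1 − 28·(-1) = 29, t = -1 − 28·2 = -57  (check: 761·29 + 387·(-57) = 10)
  q = 1: r = 3, s = -1 − 1·29 = -30, t = 2 − 1·(-57) = 59  (check: 761·(-30) + 387·59 = 3)
  q = 3: r = 1, s = 29 − 3·(-30) = 119, t = -57 − 3·59 = -234  (check: 761·119 + 387·(-234) = 1)
The row with r = 1 (the gcd) gives the Bezout coefficients s = 119, t = -234.
Result: 761 · (119) + 387 · (-234) = 1.

gcd(761, 387) = 1; s = 119, t = -234 (check: 761·119 + 387·(-234) = 1).


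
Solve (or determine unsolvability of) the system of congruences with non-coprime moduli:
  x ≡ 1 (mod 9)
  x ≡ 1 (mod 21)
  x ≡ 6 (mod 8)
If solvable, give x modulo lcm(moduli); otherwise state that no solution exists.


Moduli 9, 21, 8 are not pairwise coprime, so CRT works modulo lcm(m_i) when all pairwise compatibility conditions hold.
Pairwise compatibility: gcd(m_i, m_j) must divide a_i - a_j for every pair.
Merge one congruence at a time:
  Start: x ≡ 1 (mod 9).
  Combine with x ≡ 1 (mod 21): gcd(9, 21) = 3; 1 - 1 = 0, which IS divisible by 3, so compatible.
    Write x = 1 + 9·t and substitute into x ≡ 1 (mod 21): 9·t ≡ 1 − 1 = 0 (mod 21).
    Divide the congruence (and modulus) by g = 3: 3·t ≡ 0 (mod 7).
    The inverse of 3 mod 7 is 5 (since 3·5 = 15 = 2·7 + 1), so t ≡ 5·0 = 0 ≡ 0 (mod 7).
    Then x = 1 + 9·0 = 1, valid modulo lcm(9, 21) = 63: x ≡ 1 (mod 63).
  Combine with x ≡ 6 (mod 8): gcd(63, 8) = 1; 6 - 1 = 5, which IS divisible by 1, so compatible.
    Write x = 1 + 63·t and substitute into x ≡ 6 (mod 8): 63·t ≡ 6 − 1 = 5 (mod 8).
    Reduce coefficients mod 8: 7·t ≡ 5 (mod 8).
    The inverse of 7 mod 8 is 7 (since 7·7 = 49 = 6·8 + 1), so t ≡ 7·5 = 35 ≡ 3 (mod 8).
    Then x = 1 + 63·3 = 190, valid modulo lcm(63, 8) = 504: x ≡ 190 (mod 504).
Verify: 190 mod 9 = 1, 190 mod 21 = 1, 190 mod 8 = 6.

x ≡ 190 (mod 504).


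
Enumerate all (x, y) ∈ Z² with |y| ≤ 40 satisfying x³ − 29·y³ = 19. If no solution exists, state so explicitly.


The equation is x³ - 29y³ = 19. For fixed y, x³ = 29·y³ + 19, so a solution requires the RHS to be a perfect cube.
Strategy: iterate y from -40 to 40, compute RHS = 29·y³ + 19, and check whether it is a (positive or negative) perfect cube.
Check small values of y:
  y = 0: RHS = 19 is not a perfect cube.
  y = 1: RHS = 48 is not a perfect cube.
  y = -1: RHS = -10 is not a perfect cube.
  y = 2: RHS = 251 is not a perfect cube.
  y = -2: RHS = -213 is not a perfect cube.
  y = 3: RHS = 802 is not a perfect cube.
  y = -3: RHS = -764 is not a perfect cube.
Continuing the search up to |y| = 40 finds no solutions either.
No (x, y) in the scanned range satisfies the equation.

No integer solutions with |y| ≤ 40.


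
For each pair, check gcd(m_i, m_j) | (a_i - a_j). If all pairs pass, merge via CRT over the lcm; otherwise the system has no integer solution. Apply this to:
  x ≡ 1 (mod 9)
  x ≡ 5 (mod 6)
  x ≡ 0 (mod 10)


Moduli 9, 6, 10 are not pairwise coprime, so CRT works modulo lcm(m_i) when all pairwise compatibility conditions hold.
Pairwise compatibility: gcd(m_i, m_j) must divide a_i - a_j for every pair.
Merge one congruence at a time:
  Start: x ≡ 1 (mod 9).
  Combine with x ≡ 5 (mod 6): gcd(9, 6) = 3, and 5 - 1 = 4 is NOT divisible by 3.
    ⇒ system is inconsistent (no integer solution).

No solution (the system is inconsistent).


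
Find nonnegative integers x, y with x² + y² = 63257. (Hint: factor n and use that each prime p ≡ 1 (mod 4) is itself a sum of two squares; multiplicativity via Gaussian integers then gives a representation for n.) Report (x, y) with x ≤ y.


Step 1: Factor n = 63257 = 17 · 61^2.
Step 2: Check the mod-4 condition on each prime factor: 17 ≡ 1 (mod 4), exponent 1; 61 ≡ 1 (mod 4), exponent 2.
All primes ≡ 3 (mod 4) appear to even exponent (or don't appear), so by the two-squares theorem n IS expressible as a sum of two squares.
Step 3: Build a representation. Here n = 17 · 61 · 61 is a product of primes ≡ 1 (mod 4). Each prime p ≡ 1 (mod 4) is itself a sum of two squares; find a² by testing p − a² for a perfect square:
  17: 17 − 1² = 16 = 4² ⇒ 17 = 1² + 4².
  61: 61 − 1² = 60, 61 − 2² = 57, 61 − 3² = 52, 61 − 4² = 45, 61 − 5² = 36 = 6² ⇒ 61 = 5² + 6².
  Combine using the Brahmagupta–Fibonacci identity (a² + b²)(c² + d²) = (ac − bd)² + (ad + bc)² = (ac + bd)² + (ad − bc)²:
  17 · 61 = 1037: from (1² + 4²)(5² + 6²), take (1·5 − 4·6, 1·6 + 4·5) = (5 − 24, 6 + 20) = (-19, 26); dropping signs (only squares matter) gives (19, 26); check 19² + 26² = 361 + 676 = 1037 ✓.
  1037 · 61 = 63257: from (19² + 26²)(5² + 6²), take (19·5 − 26·6, 19·6 + 26·5) = (95 − 156, 114 + 130) = (-61, 244); dropping signs (only squares matter) gives (61, 244); check 61² + 244² = 3721 + 59536 = 63257 ✓.
Step 4: Order so x ≤ y and verify: 61² + 244² = 3721 + 59536 = 63257 = n. ✓

n = 63257 = 61² + 244² (one valid representation with x ≤ y).


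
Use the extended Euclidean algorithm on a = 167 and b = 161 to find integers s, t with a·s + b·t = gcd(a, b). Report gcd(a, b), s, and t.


Euclidean algorithm on (167, 161) — divide until remainder is 0:
  167 = 1 · 161 + 6
  161 = 26 · 6 + 5
  6 = 1 · 5 + 1
  5 = 5 · 1 + 0
gcd(167, 161) = 1.
Track Bezout coefficients alongside the remainders: start with r₀ = 167 = a·1 + b·0 (s = 1, t = 0) and r₁ = 161 = a·0 + b·1 (s = 0, t = 1); each new remainder r_{k+1} = r_{k-1} − q_k·r_k inherits s_{k+1} = s_{k-1} − q_k·s_k, t_{k+1} = t_{k-1} − q_k·t_k, so r_k = a·s_k + b·t_k at every step:
  q = 1: r = 6, s = 1 − 1·0 = 1, t = 0 − 1·1 = -1  (check: 167·1 + 161·(-1) = 6)
  q = 26: r = 5, s = 0 − 26·1 = -26, t = 1 − 26·(-1) = 27  (check: 167·(-26) + 161·27 = 5)
  q = 1: r = 1, s = 1 − 1·(-26) = 27, t = -1 − 1·27 = -28  (check: 167·27 + 161·(-28) = 1)
The row with r = 1 (the gcd) gives the Bezout coefficients s = 27, t = -28.
Result: 167 · (27) + 161 · (-28) = 1.

gcd(167, 161) = 1; s = 27, t = -28 (check: 167·27 + 161·(-28) = 1).


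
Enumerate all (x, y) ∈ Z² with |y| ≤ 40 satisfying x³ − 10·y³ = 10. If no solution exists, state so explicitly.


The equation is x³ - 10y³ = 10. For fixed y, x³ = 10·y³ + 10, so a solution requires the RHS to be a perfect cube.
Strategy: iterate y from -40 to 40, compute RHS = 10·y³ + 10, and check whether it is a (positive or negative) perfect cube.
Check small values of y:
  y = 0: RHS = 10 is not a perfect cube.
  y = 1: RHS = 20 is not a perfect cube.
  y = -1: RHS = 0 = (0)³ ⇒ x = 0 works.
  y = 2: RHS = 90 is not a perfect cube.
  y = -2: RHS = -70 is not a perfect cube.
  y = 3: RHS = 280 is not a perfect cube.
  y = -3: RHS = -260 is not a perfect cube.
Continuing the search up to |y| = 40 finds no further solutions beyond those listed.
Collected solutions: (0, -1).

Solutions (with |y| ≤ 40): (0, -1).


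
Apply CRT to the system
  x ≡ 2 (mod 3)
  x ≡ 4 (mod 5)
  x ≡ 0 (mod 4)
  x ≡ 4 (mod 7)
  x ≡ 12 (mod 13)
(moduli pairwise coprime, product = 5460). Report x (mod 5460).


Product of moduli M = 3 · 5 · 4 · 7 · 13 = 5460.
Merge one congruence at a time:
  Start: x ≡ 2 (mod 3).
  Combine with x ≡ 4 (mod 5); new modulus lcm = 15.
    Write x = 2 + 3·t and substitute into x ≡ 4 (mod 5): 3·t ≡ 4 − 2 = 2 (mod 5).
    The inverse of 3 mod 5 is 2 (since 3·2 = 6 = 1·5 + 1), so t ≡ 2·2 = 4 ≡ 4 (mod 5).
    Then x = 2 + 3·4 = 14, valid modulo lcm(3, 5) = 15: x ≡ 14 (mod 15).
  Combine with x ≡ 0 (mod 4); new modulus lcm = 60.
    Write x = 14 + 15·t and substitute into x ≡ 0 (mod 4): 15·t ≡ 0 − 14 = -14 (mod 4).
    Reduce coefficients mod 4: 3·t ≡ 2 (mod 4).
    The inverse of 3 mod 4 is 3 (since 3·3 = 9 = 2·4 + 1), so t ≡ 3·2 = 6 ≡ 2 (mod 4).
    Then x = 14 + 15·2 = 44, valid modulo lcm(15, 4) = 60: x ≡ 44 (mod 60).
  Combine with x ≡ 4 (mod 7); new modulus lcm = 420.
    Write x = 44 + 60·t and substitute into x ≡ 4 (mod 7): 60·t ≡ 4 − 44 = -40 (mod 7).
    Reduce coefficients mod 7: 4·t ≡ 2 (mod 7).
    The inverse of 4 mod 7 is 2 (since 4·2 = 8 = 1·7 + 1), so t ≡ 2·2 = 4 ≡ 4 (mod 7).
    Then x = 44 + 60·4 = 284, valid modulo lcm(60, 7) = 420: x ≡ 284 (mod 420).
  Combine with x ≡ 12 (mod 13); new modulus lcm = 5460.
    Write x = 284 + 420·t and substitute into x ≡ 12 (mod 13): 420·t ≡ 12 − 284 = -272 (mod 13).
    Reduce coefficients mod 13: 4·t ≡ 1 (mod 13).
    The inverse of 4 mod 13 is 10 (since 4·10 = 40 = 3·13 + 1), so t ≡ 10·1 = 10 ≡ 10 (mod 13).
    Then x = 284 + 420·10 = 4484, valid modulo lcm(420, 13) = 5460: x ≡ 4484 (mod 5460).
Verify against each original: 4484 mod 3 = 2, 4484 mod 5 = 4, 4484 mod 4 = 0, 4484 mod 7 = 4, 4484 mod 13 = 12.

x ≡ 4484 (mod 5460).


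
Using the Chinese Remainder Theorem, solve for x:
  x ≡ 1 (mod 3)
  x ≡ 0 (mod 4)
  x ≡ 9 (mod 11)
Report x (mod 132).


Moduli 3, 4, 11 are pairwise coprime; by CRT there is a unique solution modulo M = 3 · 4 · 11 = 132.
Solve pairwise, accumulating the modulus:
  Start with x ≡ 1 (mod 3).
  Combine with x ≡ 0 (mod 4): since gcd(3, 4) = 1, we get a unique residue mod 12.
    Write x = 1 + 3·t and substitute into x ≡ 0 (mod 4): 3·t ≡ 0 − 1 = -1 (mod 4).
    Reduce coefficients mod 4: 3·t ≡ 3 (mod 4).
    The inverse of 3 mod 4 is 3 (since 3·3 = 9 = 2·4 + 1), so t ≡ 3·3 = 9 ≡ 1 (mod 4).
    Then x = 1 + 3·1 = 4, valid modulo lcm(3, 4) = 12: x ≡ 4 (mod 12).
  Combine with x ≡ 9 (mod 11): since gcd(12, 11) = 1, we get a unique residue mod 132.
    Write x = 4 + 12·t and substitute into x ≡ 9 (mod 11): 12·t ≡ 9 − 4 = 5 (mod 11).
    Reduce coefficients mod 11: 1·t ≡ 5 (mod 11).
    So t ≡ 5 (mod 11).
    Then x = 4 + 12·5 = 64, valid modulo lcm(12, 11) = 132: x ≡ 64 (mod 132).
Verify: 64 mod 3 = 1 ✓, 64 mod 4 = 0 ✓, 64 mod 11 = 9 ✓.

x ≡ 64 (mod 132).


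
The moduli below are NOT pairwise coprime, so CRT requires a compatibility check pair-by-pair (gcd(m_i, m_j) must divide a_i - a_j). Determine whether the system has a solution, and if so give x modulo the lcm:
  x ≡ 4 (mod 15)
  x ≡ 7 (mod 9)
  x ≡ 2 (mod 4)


Moduli 15, 9, 4 are not pairwise coprime, so CRT works modulo lcm(m_i) when all pairwise compatibility conditions hold.
Pairwise compatibility: gcd(m_i, m_j) must divide a_i - a_j for every pair.
Merge one congruence at a time:
  Start: x ≡ 4 (mod 15).
  Combine with x ≡ 7 (mod 9): gcd(15, 9) = 3; 7 - 4 = 3, which IS divisible by 3, so compatible.
    Write x = 4 + 15·t and substitute into x ≡ 7 (mod 9): 15·t ≡ 7 − 4 = 3 (mod 9).
    Divide the congruence (and modulus) by g = 3: 5·t ≡ 1 (mod 3).
    Reduce coefficients mod 3: 2·t ≡ 1 (mod 3).
    The inverse of 2 mod 3 is 2 (since 2·2 = 4 = 1·3 + 1), so t ≡ 2·1 = 2 ≡ 2 (mod 3).
    Then x = 4 + 15·2 = 34, valid modulo lcm(15, 9) = 45: x ≡ 34 (mod 45).
  Combine with x ≡ 2 (mod 4): gcd(45, 4) = 1; 2 - 34 = -32, which IS divisible by 1, so compatible.
    Write x = 34 + 45·t and substitute into x ≡ 2 (mod 4): 45·t ≡ 2 − 34 = -32 (mod 4).
    Reduce coefficients mod 4: 1·t ≡ 0 (mod 4).
    So t ≡ 0 (mod 4).
    Then x = 34 + 45·0 = 34, valid modulo lcm(45, 4) = 180: x ≡ 34 (mod 180).
Verify: 34 mod 15 = 4, 34 mod 9 = 7, 34 mod 4 = 2.

x ≡ 34 (mod 180).


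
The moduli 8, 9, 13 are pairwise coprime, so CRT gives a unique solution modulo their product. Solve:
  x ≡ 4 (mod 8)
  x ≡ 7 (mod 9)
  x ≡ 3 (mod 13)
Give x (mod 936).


Moduli 8, 9, 13 are pairwise coprime; by CRT there is a unique solution modulo M = 8 · 9 · 13 = 936.
Solve pairwise, accumulating the modulus:
  Start with x ≡ 4 (mod 8).
  Combine with x ≡ 7 (mod 9): since gcd(8, 9) = 1, we get a unique residue mod 72.
    Write x = 4 + 8·t and substitute into x ≡ 7 (mod 9): 8·t ≡ 7 − 4 = 3 (mod 9).
    The inverse of 8 mod 9 is 8 (since 8·8 = 64 = 7·9 + 1), so t ≡ 8·3 = 24 ≡ 6 (mod 9).
    Then x = 4 + 8·6 = 52, valid modulo lcm(8, 9) = 72: x ≡ 52 (mod 72).
  Combine with x ≡ 3 (mod 13): since gcd(72, 13) = 1, we get a unique residue mod 936.
    Write x = 52 + 72·t and substitute into x ≡ 3 (mod 13): 72·t ≡ 3 − 52 = -49 (mod 13).
    Reduce coefficients mod 13: 7·t ≡ 3 (mod 13).
    The inverse of 7 mod 13 is 2 (since 7·2 = 14 = 1·13 + 1), so t ≡ 2·3 = 6 ≡ 6 (mod 13).
    Then x = 52 + 72·6 = 484, valid modulo lcm(72, 13) = 936: x ≡ 484 (mod 936).
Verify: 484 mod 8 = 4 ✓, 484 mod 9 = 7 ✓, 484 mod 13 = 3 ✓.

x ≡ 484 (mod 936).


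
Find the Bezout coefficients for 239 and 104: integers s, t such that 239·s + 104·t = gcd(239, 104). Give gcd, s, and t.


Euclidean algorithm on (239, 104) — divide until remainder is 0:
  239 = 2 · 104 + 31
  104 = 3 · 31 + 11
  31 = 2 · 11 + 9
  11 = 1 · 9 + 2
  9 = 4 · 2 + 1
  2 = 2 · 1 + 0
gcd(239, 104) = 1.
Track Bezout coefficients alongside the remainders: start with r₀ = 239 = a·1 + b·0 (s = 1, t = 0) and r₁ = 104 = a·0 + b·1 (s = 0, t = 1); each new remainder r_{k+1} = r_{k-1} − q_k·r_k inherits s_{k+1} = s_{k-1} − q_k·s_k, t_{k+1} = t_{k-1} − q_k·t_k, so r_k = a·s_k + b·t_k at every step:
  q = 2: r = 31, s = 1 − 2·0 = 1, t = 0 − 2·1 = -2  (check: 239·1 + 104·(-2) = 31)
  q = 3: r = 11, s = 0 − 3·1 = -3, t = 1 − 3·(-2) = 7  (check: 239·(-3) + 104·7 = 11)
  q = 2: r = 9, s = 1 − 2·(-3) = 7, t = -2 − 2·7 = -16  (check: 239·7 + 104·(-16) = 9)
  q = 1: r = 2, s = -3 − 1·7 = -10, t = 7 − 1·(-16) = 23  (check: 239·(-10) + 104·23 = 2)
  q = 4: r = 1, s = 7 − 4·(-10) = 47, t = -16 − 4·23 = -108  (check: 239·47 + 104·(-108) = 1)
The row with r = 1 (the gcd) gives the Bezout coefficients s = 47, t = -108.
Result: 239 · (47) + 104 · (-108) = 1.

gcd(239, 104) = 1; s = 47, t = -108 (check: 239·47 + 104·(-108) = 1).


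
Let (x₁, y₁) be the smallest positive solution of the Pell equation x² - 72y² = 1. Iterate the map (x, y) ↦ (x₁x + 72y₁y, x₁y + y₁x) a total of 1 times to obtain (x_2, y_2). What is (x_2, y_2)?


Step 1: Find the fundamental solution (x₁, y₁) of x² - 72y² = 1.
  Expand √72 as a continued fraction. a₀ = ⌊√72⌋ = 8; iterate m_{k+1} = d_k·a_k − m_k, d_{k+1} = (72 − m_{k+1}²)/d_k, a_{k+1} = ⌊(a₀ + m_{k+1})/d_{k+1}⌋ (starting m₀ = 0, d₀ = 1), with convergents p_k = a_k·p_{k-1} + p_{k-2}, q_k = a_k·q_{k-1} + q_{k-2} (p₋₁ = 1, q₋₁ = 0):
  k = 0: a₀ = 8; p₀/q₀ = 8/1; p₀² − 72·q₀² = 64 − 72 = -8.
  k = 1: m = 8, d = 8, a = ⌊(8 + 8)/8⌋ = 2; p/q = (2·8 + 1)/(2·1 + 0) = 17/2; p² − 72·q² = 289 − 288 = 1.
  The first convergent with p² − 72·q² = 1 gives the fundamental solution (x₁, y₁) = (17, 2).
Step 2: Apply the recurrence (x_{n+1}, y_{n+1}) = (x₁x_n + 72y₁y_n, x₁y_n + y₁x_n) repeatedly.
  From (x_1, y_1) = (17, 2): x_2 = 17·17 + 72·2·2 = 577; y_2 = 17·2 + 2·17 = 68.
Step 3: Verify x_2² - 72·y_2² = 332929 - 332928 = 1 (should be 1). ✓

(x_1, y_1) = (17, 2); (x_2, y_2) = (577, 68).


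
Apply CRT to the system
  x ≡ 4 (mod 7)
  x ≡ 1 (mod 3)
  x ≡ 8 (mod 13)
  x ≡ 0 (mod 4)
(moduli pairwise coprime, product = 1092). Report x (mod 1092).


Product of moduli M = 7 · 3 · 13 · 4 = 1092.
Merge one congruence at a time:
  Start: x ≡ 4 (mod 7).
  Combine with x ≡ 1 (mod 3); new modulus lcm = 21.
    Write x = 4 + 7·t and substitute into x ≡ 1 (mod 3): 7·t ≡ 1 − 4 = -3 (mod 3).
    Reduce coefficients mod 3: 1·t ≡ 0 (mod 3).
    So t ≡ 0 (mod 3).
    Then x = 4 + 7·0 = 4, valid modulo lcm(7, 3) = 21: x ≡ 4 (mod 21).
  Combine with x ≡ 8 (mod 13); new modulus lcm = 273.
    Write x = 4 + 21·t and substitute into x ≡ 8 (mod 13): 21·t ≡ 8 − 4 = 4 (mod 13).
    Reduce coefficients mod 13: 8·t ≡ 4 (mod 13).
    The inverse of 8 mod 13 is 5 (since 8·5 = 40 = 3·13 + 1), so t ≡ 5·4 = 20 ≡ 7 (mod 13).
    Then x = 4 + 21·7 = 151, valid modulo lcm(21, 13) = 273: x ≡ 151 (mod 273).
  Combine with x ≡ 0 (mod 4); new modulus lcm = 1092.
    Write x = 151 + 273·t and substitute into x ≡ 0 (mod 4): 273·t ≡ 0 − 151 = -151 (mod 4).
    Reduce coefficients mod 4: 1·t ≡ 1 (mod 4).
    So t ≡ 1 (mod 4).
    Then x = 151 + 273·1 = 424, valid modulo lcm(273, 4) = 1092: x ≡ 424 (mod 1092).
Verify against each original: 424 mod 7 = 4, 424 mod 3 = 1, 424 mod 13 = 8, 424 mod 4 = 0.

x ≡ 424 (mod 1092).


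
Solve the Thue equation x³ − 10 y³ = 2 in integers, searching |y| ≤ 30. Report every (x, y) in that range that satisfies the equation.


The equation is x³ - 10y³ = 2. For fixed y, x³ = 10·y³ + 2, so a solution requires the RHS to be a perfect cube.
Strategy: iterate y from -30 to 30, compute RHS = 10·y³ + 2, and check whether it is a (positive or negative) perfect cube.
Check small values of y:
  y = 0: RHS = 2 is not a perfect cube.
  y = 1: RHS = 12 is not a perfect cube.
  y = -1: RHS = -8 = (-2)³ ⇒ x = -2 works.
  y = 2: RHS = 82 is not a perfect cube.
  y = -2: RHS = -78 is not a perfect cube.
  y = 3: RHS = 272 is not a perfect cube.
  y = -3: RHS = -268 is not a perfect cube.
Continuing the search up to |y| = 30 finds no further solutions beyond those listed.
Collected solutions: (-2, -1).

Solutions (with |y| ≤ 30): (-2, -1).


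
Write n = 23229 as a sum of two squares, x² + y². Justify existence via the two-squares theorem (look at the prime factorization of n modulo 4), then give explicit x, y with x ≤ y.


Step 1: Factor n = 23229 = 3^2 · 29 · 89.
Step 2: Check the mod-4 condition on each prime factor: 3 ≡ 3 (mod 4), exponent 2 (must be even); 29 ≡ 1 (mod 4), exponent 1; 89 ≡ 1 (mod 4), exponent 1.
All primes ≡ 3 (mod 4) appear to even exponent (or don't appear), so by the two-squares theorem n IS expressible as a sum of two squares.
Step 3: Build a representation. Group n = k² · m with k = 3 and m = 29 · 89 = 2581 (a product of primes ≡ 1 (mod 4)); a representation of m scales to one of n via (k·x)² + (k·y)² = k²(x² + y²). Each prime p ≡ 1 (mod 4) is itself a sum of two squares; find a² by testing p − a² for a perfect square:
  29: 29 − 1² = 28, 29 − 2² = 25 = 5² ⇒ 29 = 2² + 5².
  89: 89 − 1² = 88, 89 − 2² = 85, 89 − 3² = 80, 89 − 4² = 73, 89 − 5² = 64 = 8² ⇒ 89 = 5² + 8².
  Combine using the Brahmagupta–Fibonacci identity (a² + b²)(c² + d²) = (ac − bd)² + (ad + bc)² = (ac + bd)² + (ad − bc)²:
  29 · 89 = 2581: from (2² + 5²)(5² + 8²), take (2·5 − 5·8, 2·8 + 5·5) = (10 − 40, 16 + 25) = (-30, 41); dropping signs (only squares matter) gives (30, 41); check 30² + 41² = 900 + 1681 = 2581 ✓.
  Scale by k = 3: (3·30, 3·41) = (90, 123).
Step 4: Order so x ≤ y and verify: 90² + 123² = 8100 + 15129 = 23229 = n. ✓

n = 23229 = 90² + 123² (one valid representation with x ≤ y).


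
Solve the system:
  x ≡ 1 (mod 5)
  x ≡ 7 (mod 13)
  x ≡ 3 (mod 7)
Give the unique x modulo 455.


Moduli 5, 13, 7 are pairwise coprime; by CRT there is a unique solution modulo M = 5 · 13 · 7 = 455.
Solve pairwise, accumulating the modulus:
  Start with x ≡ 1 (mod 5).
  Combine with x ≡ 7 (mod 13): since gcd(5, 13) = 1, we get a unique residue mod 65.
    Write x = 1 + 5·t and substitute into x ≡ 7 (mod 13): 5·t ≡ 7 − 1 = 6 (mod 13).
    The inverse of 5 mod 13 is 8 (since 5·8 = 40 = 3·13 + 1), so t ≡ 8·6 = 48 ≡ 9 (mod 13).
    Then x = 1 + 5·9 = 46, valid modulo lcm(5, 13) = 65: x ≡ 46 (mod 65).
  Combine with x ≡ 3 (mod 7): since gcd(65, 7) = 1, we get a unique residue mod 455.
    Write x = 46 + 65·t and substitute into x ≡ 3 (mod 7): 65·t ≡ 3 − 46 = -43 (mod 7).
    Reduce coefficients mod 7: 2·t ≡ 6 (mod 7).
    The inverse of 2 mod 7 is 4 (since 2·4 = 8 = 1·7 + 1), so t ≡ 4·6 = 24 ≡ 3 (mod 7).
    Then x = 46 + 65·3 = 241, valid modulo lcm(65, 7) = 455: x ≡ 241 (mod 455).
Verify: 241 mod 5 = 1 ✓, 241 mod 13 = 7 ✓, 241 mod 7 = 3 ✓.

x ≡ 241 (mod 455).


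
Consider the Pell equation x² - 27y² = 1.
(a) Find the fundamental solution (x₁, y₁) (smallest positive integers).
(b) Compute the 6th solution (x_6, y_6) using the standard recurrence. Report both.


Step 1: Find the fundamental solution (x₁, y₁) of x² - 27y² = 1.
  Expand √27 as a continued fraction. a₀ = ⌊√27⌋ = 5; iterate m_{k+1} = d_k·a_k − m_k, d_{k+1} = (27 − m_{k+1}²)/d_k, a_{k+1} = ⌊(a₀ + m_{k+1})/d_{k+1}⌋ (starting m₀ = 0, d₀ = 1), with convergents p_k = a_k·p_{k-1} + p_{k-2}, q_k = a_k·q_{k-1} + q_{k-2} (p₋₁ = 1, q₋₁ = 0):
  k = 0: a₀ = 5; p₀/q₀ = 5/1; p₀² − 27·q₀² = 25 − 27 = -2.
  k = 1: m = 5, d = 2, a = ⌊(5 + 5)/2⌋ = 5; p/q = (5·5 + 1)/(5·1 + 0) = 26/5; p² − 27·q² = 676 − 675 = 1.
  The first convergent with p² − 27·q² = 1 gives the fundamental solution (x₁, y₁) = (26, 5).
Step 2: Apply the recurrence (x_{n+1}, y_{n+1}) = (x₁x_n + 27y₁y_n, x₁y_n + y₁x_n) repeatedly.
  From (x_1, y_1) = (26, 5): x_2 = 26·26 + 27·5·5 = 1351; y_2 = 26·5 + 5·26 = 260.
  From (x_2, y_2) = (1351, 260): x_3 = 26·1351 + 27·5·260 = 70226; y_3 = 26·260 + 5·1351 = 13515.
  From (x_3, y_3) = (70226, 13515): x_4 = 26·70226 + 27·5·13515 = 3650401; y_4 = 26·13515 + 5·70226 = 702520.
  From (x_4, y_4) = (3650401, 702520): x_5 = 26·3650401 + 27·5·702520 = 189750626; y_5 = 26·702520 + 5·3650401 = 36517525.
  From (x_5, y_5) = (189750626, 36517525): x_6 = 26·189750626 + 27·5·36517525 = 9863382151; y_6 = 26·36517525 + 5·189750626 = 1898208780.
Step 3: Verify x_6² - 27·y_6² = 97286307456665386801 - 97286307456665386800 = 1 (should be 1). ✓

(x_1, y_1) = (26, 5); (x_6, y_6) = (9863382151, 1898208780).


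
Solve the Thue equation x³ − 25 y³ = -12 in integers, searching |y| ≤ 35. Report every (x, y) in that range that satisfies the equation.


The equation is x³ - 25y³ = -12. For fixed y, x³ = 25·y³ − 12, so a solution requires the RHS to be a perfect cube.
Strategy: iterate y from -35 to 35, compute RHS = 25·y³ − 12, and check whether it is a (positive or negative) perfect cube.
Check small values of y:
  y = 0: RHS = -12 is not a perfect cube.
  y = 1: RHS = 13 is not a perfect cube.
  y = -1: RHS = -37 is not a perfect cube.
  y = 2: RHS = 188 is not a perfect cube.
  y = -2: RHS = -212 is not a perfect cube.
  y = 3: RHS = 663 is not a perfect cube.
  y = -3: RHS = -687 is not a perfect cube.
Continuing the search up to |y| = 35 finds no solutions either.
No (x, y) in the scanned range satisfies the equation.

No integer solutions with |y| ≤ 35.


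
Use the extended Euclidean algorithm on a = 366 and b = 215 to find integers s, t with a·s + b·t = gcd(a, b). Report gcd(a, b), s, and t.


Euclidean algorithm on (366, 215) — divide until remainder is 0:
  366 = 1 · 215 + 151
  215 = 1 · 151 + 64
  151 = 2 · 64 + 23
  64 = 2 · 23 + 18
  23 = 1 · 18 + 5
  18 = 3 · 5 + 3
  5 = 1 · 3 + 2
  3 = 1 · 2 + 1
  2 = 2 · 1 + 0
gcd(366, 215) = 1.
Track Bezout coefficients alongside the remainders: start with r₀ = 366 = a·1 + b·0 (s = 1, t = 0) and r₁ = 215 = a·0 + b·1 (s = 0, t = 1); each new remainder r_{k+1} = r_{k-1} − q_k·r_k inherits s_{k+1} = s_{k-1} − q_k·s_k, t_{k+1} = t_{k-1} − q_k·t_k, so r_k = a·s_k + b·t_k at every step:
  q = 1: r = 151, s = 1 − 1·0 = 1, t = 0 − 1·1 = -1  (check: 366·1 + 215·(-1) = 151)
  q = 1: r = 64, s = 0 − 1·1 = -1, t = 1 − 1·(-1) = 2  (check: 366·(-1) + 215·2 = 64)
  q = 2: r = 23, s = 1 − 2·(-1) = 3, t = -1 − 2·2 = -5  (check: 366·3 + 215·(-5) = 23)
  q = 2: r = 18, s = -1 − 2·3 = -7, t = 2 − 2·(-5) = 12  (check: 366·(-7) + 215·12 = 18)
  q = 1: r = 5, s = 3 − 1·(-7) = 10, t = -5 − 1·12 = -17  (check: 366·10 + 215·(-17) = 5)
  q = 3: r = 3, s = -7 − 3·10 = -37, t = 12 − 3·(-17) = 63  (check: 366·(-37) + 215·63 = 3)
  q = 1: r = 2, s = 10 − 1·(-37) = 47, t = -17 − 1·63 = -80  (check: 366·47 + 215·(-80) = 2)
  q = 1: r = 1, s = -37 − 1·47 = -84, t = 63 − 1·(-80) = 143  (check: 366·(-84) + 215·143 = 1)
The row with r = 1 (the gcd) gives the Bezout coefficients s = -84, t = 143.
Result: 366 · (-84) + 215 · (143) = 1.

gcd(366, 215) = 1; s = -84, t = 143 (check: 366·(-84) + 215·143 = 1).


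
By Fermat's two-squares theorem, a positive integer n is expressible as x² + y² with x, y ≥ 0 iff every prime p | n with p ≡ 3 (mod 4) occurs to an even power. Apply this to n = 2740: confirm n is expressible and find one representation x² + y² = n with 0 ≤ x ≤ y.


Step 1: Factor n = 2740 = 2^2 · 5 · 137.
Step 2: Check the mod-4 condition on each prime factor: 2 = 2 (special); 5 ≡ 1 (mod 4), exponent 1; 137 ≡ 1 (mod 4), exponent 1.
All primes ≡ 3 (mod 4) appear to even exponent (or don't appear), so by the two-squares theorem n IS expressible as a sum of two squares.
Step 3: Build a representation. Group n = k² · m with k = 2 and m = 5 · 137 = 685 (a product of primes ≡ 1 (mod 4)); a representation of m scales to one of n via (k·x)² + (k·y)² = k²(x² + y²). Each prime p ≡ 1 (mod 4) is itself a sum of two squares; find a² by testing p − a² for a perfect square:
  5: 5 − 1² = 4 = 2² ⇒ 5 = 1² + 2².
  137: 137 − 1² = 136, 137 − 2² = 133, 137 − 3² = 128, 137 − 4² = 121 = 11² ⇒ 137 = 4² + 11².
  Combine using the Brahmagupta–Fibonacci identity (a² + b²)(c² + d²) = (ac − bd)² + (ad + bc)² = (ac + bd)² + (ad − bc)²:
  5 · 137 = 685: from (1² + 2²)(4² + 11²), take (1·4 − 2·11, 1·11 + 2·4) = (4 − 22, 11 + 8) = (-18, 19); dropping signs (only squares matter) gives (18, 19); check 18² + 19² = 324 + 361 = 685 ✓.
  Scale by k = 2: (2·18, 2·19) = (36, 38).
Step 4: Order so x ≤ y and verify: 36² + 38² = 1296 + 1444 = 2740 = n. ✓

n = 2740 = 36² + 38² (one valid representation with x ≤ y).


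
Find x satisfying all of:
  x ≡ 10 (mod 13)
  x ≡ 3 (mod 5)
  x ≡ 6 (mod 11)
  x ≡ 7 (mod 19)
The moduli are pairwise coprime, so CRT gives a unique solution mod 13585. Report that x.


Product of moduli M = 13 · 5 · 11 · 19 = 13585.
Merge one congruence at a time:
  Start: x ≡ 10 (mod 13).
  Combine with x ≡ 3 (mod 5); new modulus lcm = 65.
    Write x = 10 + 13·t and substitute into x ≡ 3 (mod 5): 13·t ≡ 3 − 10 = -7 (mod 5).
    Reduce coefficients mod 5: 3·t ≡ 3 (mod 5).
    The inverse of 3 mod 5 is 2 (since 3·2 = 6 = 1·5 + 1), so t ≡ 2·3 = 6 ≡ 1 (mod 5).
    Then x = 10 + 13·1 = 23, valid modulo lcm(13, 5) = 65: x ≡ 23 (mod 65).
  Combine with x ≡ 6 (mod 11); new modulus lcm = 715.
    Write x = 23 + 65·t and substitute into x ≡ 6 (mod 11): 65·t ≡ 6 − 23 = -17 (mod 11).
    Reduce coefficients mod 11: 10·t ≡ 5 (mod 11).
    The inverse of 10 mod 11 is 10 (since 10·10 = 100 = 9·11 + 1), so t ≡ 10·5 = 50 ≡ 6 (mod 11).
    Then x = 23 + 65·6 = 413, valid modulo lcm(65, 11) = 715: x ≡ 413 (mod 715).
  Combine with x ≡ 7 (mod 19); new modulus lcm = 13585.
    Write x = 413 + 715·t and substitute into x ≡ 7 (mod 19): 715·t ≡ 7 − 413 = -406 (mod 19).
    Reduce coefficients mod 19: 12·t ≡ 12 (mod 19).
    The inverse of 12 mod 19 is 8 (since 12·8 = 96 = 5·19 + 1), so t ≡ 8·12 = 96 ≡ 1 (mod 19).
    Then x = 413 + 715·1 = 1128, valid modulo lcm(715, 19) = 13585: x ≡ 1128 (mod 13585).
Verify against each original: 1128 mod 13 = 10, 1128 mod 5 = 3, 1128 mod 11 = 6, 1128 mod 19 = 7.

x ≡ 1128 (mod 13585).


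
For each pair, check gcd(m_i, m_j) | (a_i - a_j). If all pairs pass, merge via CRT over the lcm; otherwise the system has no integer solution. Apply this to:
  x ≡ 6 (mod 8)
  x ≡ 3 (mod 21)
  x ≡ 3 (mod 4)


Moduli 8, 21, 4 are not pairwise coprime, so CRT works modulo lcm(m_i) when all pairwise compatibility conditions hold.
Pairwise compatibility: gcd(m_i, m_j) must divide a_i - a_j for every pair.
Merge one congruence at a time:
  Start: x ≡ 6 (mod 8).
  Combine with x ≡ 3 (mod 21): gcd(8, 21) = 1; 3 - 6 = -3, which IS divisible by 1, so compatible.
    Write x = 6 + 8·t and substitute into x ≡ 3 (mod 21): 8·t ≡ 3 − 6 = -3 (mod 21).
    Reduce coefficients mod 21: 8·t ≡ 18 (mod 21).
    The inverse of 8 mod 21 is 8 (since 8·8 = 64 = 3·21 + 1), so t ≡ 8·18 = 144 ≡ 18 (mod 21).
    Then x = 6 + 8·18 = 150, valid modulo lcm(8, 21) = 168: x ≡ 150 (mod 168).
  Combine with x ≡ 3 (mod 4): gcd(168, 4) = 4, and 3 - 150 = -147 is NOT divisible by 4.
    ⇒ system is inconsistent (no integer solution).

No solution (the system is inconsistent).


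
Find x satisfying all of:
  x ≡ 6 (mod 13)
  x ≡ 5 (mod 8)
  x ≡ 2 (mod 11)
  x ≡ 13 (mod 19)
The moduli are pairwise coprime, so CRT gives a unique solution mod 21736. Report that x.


Product of moduli M = 13 · 8 · 11 · 19 = 21736.
Merge one congruence at a time:
  Start: x ≡ 6 (mod 13).
  Combine with x ≡ 5 (mod 8); new modulus lcm = 104.
    Write x = 6 + 13·t and substitute into x ≡ 5 (mod 8): 13·t ≡ 5 − 6 = -1 (mod 8).
    Reduce coefficients mod 8: 5·t ≡ 7 (mod 8).
    The inverse of 5 mod 8 is 5 (since 5·5 = 25 = 3·8 + 1), so t ≡ 5·7 = 35 ≡ 3 (mod 8).
    Then x = 6 + 13·3 = 45, valid modulo lcm(13, 8) = 104: x ≡ 45 (mod 104).
  Combine with x ≡ 2 (mod 11); new modulus lcm = 1144.
    Write x = 45 + 104·t and substitute into x ≡ 2 (mod 11): 104·t ≡ 2 − 45 = -43 (mod 11).
    Reduce coefficients mod 11: 5·t ≡ 1 (mod 11).
    The inverse of 5 mod 11 is 9 (since 5·9 = 45 = 4·11 + 1), so t ≡ 9·1 = 9 ≡ 9 (mod 11).
    Then x = 45 + 104·9 = 981, valid modulo lcm(104, 11) = 1144: x ≡ 981 (mod 1144).
  Combine with x ≡ 13 (mod 19); new modulus lcm = 21736.
    Write x = 981 + 1144·t and substitute into x ≡ 13 (mod 19): 1144·t ≡ 13 − 981 = -968 (mod 19).
    Reduce coefficients mod 19: 4·t ≡ 1 (mod 19).
    The inverse of 4 mod 19 is 5 (since 4·5 = 20 = 1·19 + 1), so t ≡ 5·1 = 5 ≡ 5 (mod 19).
    Then x = 981 + 1144·5 = 6701, valid modulo lcm(1144, 19) = 21736: x ≡ 6701 (mod 21736).
Verify against each original: 6701 mod 13 = 6, 6701 mod 8 = 5, 6701 mod 11 = 2, 6701 mod 19 = 13.

x ≡ 6701 (mod 21736).


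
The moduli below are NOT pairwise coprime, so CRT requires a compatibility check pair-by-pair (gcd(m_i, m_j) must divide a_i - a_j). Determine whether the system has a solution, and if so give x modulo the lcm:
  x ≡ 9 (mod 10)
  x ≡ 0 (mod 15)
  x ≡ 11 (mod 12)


Moduli 10, 15, 12 are not pairwise coprime, so CRT works modulo lcm(m_i) when all pairwise compatibility conditions hold.
Pairwise compatibility: gcd(m_i, m_j) must divide a_i - a_j for every pair.
Merge one congruence at a time:
  Start: x ≡ 9 (mod 10).
  Combine with x ≡ 0 (mod 15): gcd(10, 15) = 5, and 0 - 9 = -9 is NOT divisible by 5.
    ⇒ system is inconsistent (no integer solution).

No solution (the system is inconsistent).


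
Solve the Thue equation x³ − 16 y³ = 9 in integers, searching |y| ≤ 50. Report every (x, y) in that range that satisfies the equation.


The equation is x³ - 16y³ = 9. For fixed y, x³ = 16·y³ + 9, so a solution requires the RHS to be a perfect cube.
Strategy: iterate y from -50 to 50, compute RHS = 16·y³ + 9, and check whether it is a (positive or negative) perfect cube.
Check small values of y:
  y = 0: RHS = 9 is not a perfect cube.
  y = 1: RHS = 25 is not a perfect cube.
  y = -1: RHS = -7 is not a perfect cube.
  y = 2: RHS = 137 is not a perfect cube.
  y = -2: RHS = -119 is not a perfect cube.
  y = 3: RHS = 441 is not a perfect cube.
  y = -3: RHS = -423 is not a perfect cube.
Continuing the search up to |y| = 50 finds no solutions either.
No (x, y) in the scanned range satisfies the equation.

No integer solutions with |y| ≤ 50.


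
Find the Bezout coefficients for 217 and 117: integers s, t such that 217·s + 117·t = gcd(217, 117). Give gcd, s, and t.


Euclidean algorithm on (217, 117) — divide until remainder is 0:
  217 = 1 · 117 + 100
  117 = 1 · 100 + 17
  100 = 5 · 17 + 15
  17 = 1 · 15 + 2
  15 = 7 · 2 + 1
  2 = 2 · 1 + 0
gcd(217, 117) = 1.
Track Bezout coefficients alongside the remainders: start with r₀ = 217 = a·1 + b·0 (s = 1, t = 0) and r₁ = 117 = a·0 + b·1 (s = 0, t = 1); each new remainder r_{k+1} = r_{k-1} − q_k·r_k inherits s_{k+1} = s_{k-1} − q_k·s_k, t_{k+1} = t_{k-1} − q_k·t_k, so r_k = a·s_k + b·t_k at every step:
  q = 1: r = 100, s = 1 − 1·0 = 1, t = 0 − 1·1 = -1  (check: 217·1 + 117·(-1) = 100)
  q = 1: r = 17, s = 0 − 1·1 = -1, t = 1 − 1·(-1) = 2  (check: 217·(-1) + 117·2 = 17)
  q = 5: r = 15, s = 1 − 5·(-1) = 6, t = -1 − 5·2 = -11  (check: 217·6 + 117·(-11) = 15)
  q = 1: r = 2, s = -1 − 1·6 = -7, t = 2 − 1·(-11) = 13  (check: 217·(-7) + 117·13 = 2)
  q = 7: r = 1, s = 6 − 7·(-7) = 55, t = -11 − 7·13 = -102  (check: 217·55 + 117·(-102) = 1)
The row with r = 1 (the gcd) gives the Bezout coefficients s = 55, t = -102.
Result: 217 · (55) + 117 · (-102) = 1.

gcd(217, 117) = 1; s = 55, t = -102 (check: 217·55 + 117·(-102) = 1).
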